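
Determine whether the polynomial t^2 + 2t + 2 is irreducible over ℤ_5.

No

Write m(t) = t^2 + 2t + 2.
Check for roots in ℤ_5: m(0) = 2; m(1) = 0 → root; m(2) = 0 → root; m(3) = 2; m(4) = 1.
m(1) = 0, so (t − 1) divides m(t); m is reducible.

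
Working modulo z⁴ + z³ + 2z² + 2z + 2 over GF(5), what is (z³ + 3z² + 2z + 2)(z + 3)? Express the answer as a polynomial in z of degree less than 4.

4z^2 + z + 4

Multiply in GF(5)[z]: (z³ + 3z² + 2z + 2)·(z + 3) = z⁴ + z³ + z² + 3z + 1.
Reduce using z⁴ ≡ 4z³ + 3z² + 3z + 3 (mod z⁴ + z³ + 2z² + 2z + 2).
Reduced: 4z² + z + 4.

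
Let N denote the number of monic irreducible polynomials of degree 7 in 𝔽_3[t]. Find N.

x^(3^7) − x is the product of all monic irreducibles of degree dividing 7; Möbius inversion gives N = (1/7) Σ μ(7/d)·3^d.
Divisors of 7: 1, 7; μ(7/d) for each: -1, 1.
Σ = − 3^1 + 3^7 = 2184.
N = 2184/7 = 312.

312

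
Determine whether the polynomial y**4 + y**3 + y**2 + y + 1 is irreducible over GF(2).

Write f(y) = y**4 + y**3 + y**2 + y + 1.
Check for roots in GF(2): f(0) = 1; f(1) = 1.
No roots, so no linear factors.
Monic irreducibles of degree 2 over GF(2): y**2 + y + 1.
None of them divide f (all give nonzero remainder).
No irreducible factor of degree ≤ 2 exists, so f is irreducible over GF(2).

Yes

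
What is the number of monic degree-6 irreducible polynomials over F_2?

9

By the necklace-counting formula, N_2(6) = (1/6) Σ_{d|6} μ(6/d)·2^d.
Divisors of 6: 1, 2, 3, 6; μ(6/d) for each: 1, -1, -1, 1.
Σ = 2^1 − 2^2 − 2^3 + 2^6 = 54.
N = 54/6 = 9.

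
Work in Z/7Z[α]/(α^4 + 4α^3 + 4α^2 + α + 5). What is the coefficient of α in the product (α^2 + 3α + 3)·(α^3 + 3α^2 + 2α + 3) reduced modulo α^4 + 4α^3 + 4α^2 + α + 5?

Multiply in Z/7Z[α]: (α^2 + 3α + 3)·(α^3 + 3α^2 + 2α + 3) = α^5 + 6α^4 + 4α^2 + α + 2.
Reduce using α^4 ≡ 3α^3 + 3α^2 + 6α + 2 (mod α^4 + 4α^3 + 4α^2 + α + 5).
Reduced: 2α^3 + 2α^2 + α + 6.

1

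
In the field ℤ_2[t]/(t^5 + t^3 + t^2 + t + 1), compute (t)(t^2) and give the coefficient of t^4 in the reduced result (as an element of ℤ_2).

0

Multiply in ℤ_2[t]: (t)·(t^2) = t^3.
Reduced: t^3.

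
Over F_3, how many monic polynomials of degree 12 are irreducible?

44220

The number of monic irreducibles of degree 12 over GF(3) is (1/12)·Σ_{d∣12} μ(12/d) 3^d.
Divisors of 12: 1, 2, 3, 4, 6, 12; μ(12/d) for each: 0, 1, 0, -1, -1, 1.
Σ = 3^2 − 3^4 − 3^6 + 3^12 = 530640.
N = 530640/12 = 44220.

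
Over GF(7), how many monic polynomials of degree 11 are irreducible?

Gauss's count: N_{7}(11) = (1/11) Σ_{d|11} μ(11/d)·7^d.
Divisors of 11: 1, 11; μ(11/d) for each: -1, 1.
Σ = − 7^1 + 7^11 = 1977326736.
N = 1977326736/11 = 179756976.

179756976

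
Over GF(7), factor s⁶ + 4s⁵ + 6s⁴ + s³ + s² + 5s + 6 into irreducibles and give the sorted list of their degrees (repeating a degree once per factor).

Write g(s) = s⁶ + 4s⁵ + 6s⁴ + s³ + s² + 5s + 6.
Complete factorization: g(s) = (s⁶ + 4s⁵ + 6s⁴ + s³ + s² + 5s + 6).
Factor degrees with multiplicity: 6 = 6.

6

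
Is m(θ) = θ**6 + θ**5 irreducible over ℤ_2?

Check for roots in ℤ_2: m(0) = 0 → root; m(1) = 0 → root.
m(0) = 0, so (θ) divides m(θ); m is reducible.

No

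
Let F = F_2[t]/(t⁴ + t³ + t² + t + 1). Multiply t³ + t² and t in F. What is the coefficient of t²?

1

Multiply in F_2[t]: (t³ + t²)·(t) = t⁴ + t³.
Reduce using t⁴ ≡ t³ + t² + t + 1 (mod t⁴ + t³ + t² + t + 1).
Reduced: t² + t + 1.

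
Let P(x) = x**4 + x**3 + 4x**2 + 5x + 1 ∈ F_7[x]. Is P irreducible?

No

Check for roots in F_7: P(0) = 1; P(1) = 5; P(2) = 2; P(3) = 6; P(4) = 6; P(5) = 1; P(6) = 0 → root.
P(6) = 0, so (x − 6) divides P(x); P is reducible.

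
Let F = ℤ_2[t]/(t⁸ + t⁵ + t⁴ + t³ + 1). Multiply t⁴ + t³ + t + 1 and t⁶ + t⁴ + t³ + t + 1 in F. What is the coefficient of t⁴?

Multiply in ℤ_2[t]: (t⁴ + t³ + t + 1)·(t⁶ + t⁴ + t³ + t + 1) = t¹⁰ + t⁹ + t⁸ + t⁷ + t² + 1.
Reduce using t⁸ ≡ t⁵ + t⁴ + t³ + 1 (mod t⁸ + t⁵ + t⁴ + t³ + 1).
Reduced: t⁵ + t³ + t.

0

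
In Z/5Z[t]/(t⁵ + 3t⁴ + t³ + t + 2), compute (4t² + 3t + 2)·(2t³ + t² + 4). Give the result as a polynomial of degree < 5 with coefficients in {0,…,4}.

Multiply in Z/5Z[t]: (4t² + 3t + 2)·(2t³ + t² + 4) = 3t⁵ + 2t³ + 3t² + 2t + 3.
Reduce using t⁵ ≡ 2t⁴ + 4t³ + 4t + 3 (mod t⁵ + 3t⁴ + t³ + t + 2).
Reduced: t⁴ + 4t³ + 3t² + 4t + 2.

t^4 + 4t^3 + 3t^2 + 4t + 2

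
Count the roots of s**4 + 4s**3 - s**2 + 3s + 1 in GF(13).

0

Write g(s) = s**4 + 4s**3 - s**2 + 3s + 1.
Evaluate at each of the 13 elements of GF(13):
g(0) = 1; g(1) = 8; g(2) = 12; g(3) = 8; g(4) = 2; g(5) = 11; g(6) = 11; g(7) = 2; g(8) = 8; g(9) = 12; g(10) = 8; g(11) = 1; g(12) = 7.
No element is a root.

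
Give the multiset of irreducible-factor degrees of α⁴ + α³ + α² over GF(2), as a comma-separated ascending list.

Write g(α) = α⁴ + α³ + α².
Roots in GF(2): g(0) = 0 → root; g(1) = 1.
Linear factors from roots: (α).
Complete factorization: g(α) = (α)^2·(α² + α + 1).
Factor degrees with multiplicity: 1 + 1 + 2 = 4.

1, 1, 2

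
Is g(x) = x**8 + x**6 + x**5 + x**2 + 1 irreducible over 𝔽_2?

Check for roots in 𝔽_2: g(0) = 1; g(1) = 1.
No roots, so no linear factors.
Monic irreducibles of degree 2 over GF(2): x**2 + x + 1.
None of them divide g (all give nonzero remainder).
Monic irreducibles of degree 3 over GF(2): x**3 + x + 1, x**3 + x**2 + 1.
None of them divide g (all give nonzero remainder).
Monic irreducibles of degree 4 over GF(2): x**4 + x + 1, x**4 + x**3 + 1, x**4 + x**3 + x**2 + x + 1.
None of them divide g (all give nonzero remainder).
No irreducible factor of degree ≤ 4 exists, so g is irreducible over GF(2).

Yes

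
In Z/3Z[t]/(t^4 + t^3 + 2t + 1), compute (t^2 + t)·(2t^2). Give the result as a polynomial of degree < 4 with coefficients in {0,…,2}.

Multiply in Z/3Z[t]: (t^2 + t)·(2t^2) = 2t^4 + 2t^3.
Reduce using t^4 ≡ 2t^3 + t + 2 (mod t^4 + t^3 + 2t + 1).
Reduced: 2t + 1.

2t + 1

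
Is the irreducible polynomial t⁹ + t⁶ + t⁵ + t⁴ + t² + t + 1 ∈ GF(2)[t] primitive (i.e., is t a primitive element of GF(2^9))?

Write f(t) = t⁹ + t⁶ + t⁵ + t⁴ + t² + t + 1.
|GF(2^9)^×| = 2^9 − 1 = 511. Prime factorization: 511 = 7·73.
f is primitive ⇔ t has order 511 in GF(2)[t]/(f), i.e. t^(511/q) ≠ 1 for each prime q | 511.
t^(73) mod f = t⁸ + t⁷ + t⁶ + t³ + t² + 1.
t^(7) mod f = t⁷.
None equal 1, so t has full order 511; f is primitive.

Yes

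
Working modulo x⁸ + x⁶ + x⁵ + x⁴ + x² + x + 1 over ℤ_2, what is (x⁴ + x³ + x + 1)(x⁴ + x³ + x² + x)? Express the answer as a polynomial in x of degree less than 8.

Multiply in ℤ_2[x]: (x⁴ + x³ + x + 1)·(x⁴ + x³ + x² + x) = x⁸ + x⁵ + x⁴ + x.
Reduce using x⁸ ≡ x⁶ + x⁵ + x⁴ + x² + x + 1 (mod x⁸ + x⁶ + x⁵ + x⁴ + x² + x + 1).
Reduced: x⁶ + x² + 1.

x^6 + x^2 + 1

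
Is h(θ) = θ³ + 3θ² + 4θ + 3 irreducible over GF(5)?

Check for roots in GF(5): h(0) = 3; h(1) = 1; h(2) = 1; h(3) = 4; h(4) = 1.
No roots. A degree-3 polynomial over a field with no linear factor is irreducible.

Yes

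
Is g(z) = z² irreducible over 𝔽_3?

Check for roots in 𝔽_3: g(0) = 0 → root; g(1) = 1; g(2) = 1.
g(0) = 0, so (z) divides g(z); g is reducible.

No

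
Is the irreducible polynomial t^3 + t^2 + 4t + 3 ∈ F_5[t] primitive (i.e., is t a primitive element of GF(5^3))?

Yes

Write f(t) = t^3 + t^2 + 4t + 3.
|GF(5^3)^×| = 5^3 − 1 = 124. Prime factorization: 124 = 2^2·31.
f is primitive ⇔ t has order 124 in GF(5)[t]/(f), i.e. t^(124/q) ≠ 1 for each prime q | 124.
t^(62) mod f = 4.
t^(4) mod f = 2t^2 + t + 3.
None equal 1, so t has full order 124; f is primitive.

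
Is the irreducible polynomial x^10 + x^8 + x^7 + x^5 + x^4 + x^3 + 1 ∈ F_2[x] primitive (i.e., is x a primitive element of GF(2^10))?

No

Write f(x) = x^10 + x^8 + x^7 + x^5 + x^4 + x^3 + 1.
|GF(2^10)^×| = 2^10 − 1 = 1023. Prime factorization: 1023 = 3·11·31.
f is primitive ⇔ x has order 1023 in GF(2)[x]/(f), i.e. x^(1023/q) ≠ 1 for each prime q | 1023.
x^(341) mod f = 1
x^(93) mod f = x^9 + x^7 + x^3 + x^2 + 1.
x^(33) mod f = x^8 + x^6 + x^4 + x^3.
Since x^(341) = 1, the order of x divides 341 < 1023; not primitive.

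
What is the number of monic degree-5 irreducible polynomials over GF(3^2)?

11808

The number of monic irreducibles of degree 5 over GF(9) is (1/5)·Σ_{d∣5} μ(5/d) 9^d.
Divisors of 5: 1, 5; μ(5/d) for each: -1, 1.
Σ = − 9^1 + 9^5 = 59040.
N = 59040/5 = 11808.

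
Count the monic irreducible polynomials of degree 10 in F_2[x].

Gauss's count: N_{2}(10) = (1/10) Σ_{d|10} μ(10/d)·2^d.
Divisors of 10: 1, 2, 5, 10; μ(10/d) for each: 1, -1, -1, 1.
Σ = 2^1 − 2^2 − 2^5 + 2^10 = 990.
N = 990/10 = 99.

99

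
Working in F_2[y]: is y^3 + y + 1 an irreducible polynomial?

Write h(y) = y^3 + y + 1.
Check for roots in F_2: h(0) = 1; h(1) = 1.
No roots. A degree-3 polynomial over a field with no linear factor is irreducible.

Yes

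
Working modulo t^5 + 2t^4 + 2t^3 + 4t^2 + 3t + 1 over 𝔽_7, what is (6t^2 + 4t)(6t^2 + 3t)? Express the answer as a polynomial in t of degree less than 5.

t^4 + 5t^2

Multiply in 𝔽_7[t]: (6t^2 + 4t)·(6t^2 + 3t) = t^4 + 5t^2.
Reduced: t^4 + 5t^2.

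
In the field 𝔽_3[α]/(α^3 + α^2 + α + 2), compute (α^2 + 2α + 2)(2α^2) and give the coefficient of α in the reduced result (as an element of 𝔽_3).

Multiply in 𝔽_3[α]: (α^2 + 2α + 2)·(2α^2) = 2α^4 + α^3 + α^2.
Reduce using α^3 ≡ 2α^2 + 2α + 1 (mod α^3 + α^2 + α + 2).
Reduced: 2.

0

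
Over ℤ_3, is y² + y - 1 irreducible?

Write f(y) = y² + y - 1.
Check for roots in ℤ_3: f(0) = 2; f(1) = 1; f(2) = 2.
No roots. A degree-2 polynomial over a field with no linear factor is irreducible.

Yes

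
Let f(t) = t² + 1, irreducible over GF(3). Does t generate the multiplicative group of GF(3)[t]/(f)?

No

|GF(3^2)^×| = 3^2 − 1 = 8. Prime factorization: 8 = 2^3.
f is primitive ⇔ t has order 8 in GF(3)[t]/(f), i.e. t^(8/q) ≠ 1 for each prime q | 8.
t^(4) mod f = 1
Since t^(4) = 1, the order of t divides 4 < 8; not primitive.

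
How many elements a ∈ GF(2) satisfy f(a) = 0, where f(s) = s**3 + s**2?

Evaluate at each of the 2 elements of GF(2):
f(0) = 0 → root; f(1) = 0 → root.
Roots: {0, 1}.

2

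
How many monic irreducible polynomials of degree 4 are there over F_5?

150

x^(5^4) − x is the product of all monic irreducibles of degree dividing 4; Möbius inversion gives N = (1/4) Σ μ(4/d)·5^d.
Divisors of 4: 1, 2, 4; μ(4/d) for each: 0, -1, 1.
Σ = − 5^2 + 5^4 = 600.
N = 600/4 = 150.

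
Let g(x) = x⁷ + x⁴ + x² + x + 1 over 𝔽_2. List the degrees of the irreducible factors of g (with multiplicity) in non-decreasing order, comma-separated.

Roots in 𝔽_2: g(0) = 1; g(1) = 1.
Complete factorization: g(x) = (x² + x + 1)^2·(x³ + x + 1).
Factor degrees with multiplicity: 2 + 2 + 3 = 7.

2, 2, 3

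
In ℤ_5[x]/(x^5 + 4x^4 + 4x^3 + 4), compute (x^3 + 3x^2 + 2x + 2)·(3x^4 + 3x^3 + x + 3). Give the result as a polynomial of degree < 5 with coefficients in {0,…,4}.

Multiply in ℤ_5[x]: (x^3 + 3x^2 + 2x + 2)·(3x^4 + 3x^3 + x + 3) = 3x^7 + 2x^6 + 3x^4 + 2x^3 + x^2 + 3x + 1.
Reduce using x^5 ≡ x^4 + x^3 + 1 (mod x^5 + 4x^4 + 4x^3 + 4).
Reduced: x^4 + 4x^2 + 3x + 4.

x^4 + 4x^2 + 3x + 4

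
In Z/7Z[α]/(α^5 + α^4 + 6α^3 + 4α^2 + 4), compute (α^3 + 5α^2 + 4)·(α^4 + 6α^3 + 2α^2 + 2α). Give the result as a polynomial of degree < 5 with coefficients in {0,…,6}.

Multiply in Z/7Z[α]: (α^3 + 5α^2 + 4)·(α^4 + 6α^3 + 2α^2 + 2α) = α^7 + 4α^6 + 4α^5 + 2α^4 + 6α^3 + α^2 + α.
Reduce using α^5 ≡ 6α^4 + α^3 + 3α^2 + 3 (mod α^5 + α^4 + 6α^3 + 4α^2 + 4).
Reduced: 6α^4 + 3α^3 + 3α^2 + 3α + 6.

6α^4 + 3α^3 + 3α^2 + 3α + 6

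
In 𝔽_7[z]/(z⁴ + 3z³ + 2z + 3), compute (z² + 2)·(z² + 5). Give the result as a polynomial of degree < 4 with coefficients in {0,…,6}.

4z^3 + 5z

Multiply in 𝔽_7[z]: (z² + 2)·(z² + 5) = z⁴ + 3.
Reduce using z⁴ ≡ 4z³ + 5z + 4 (mod z⁴ + 3z³ + 2z + 3).
Reduced: 4z³ + 5z.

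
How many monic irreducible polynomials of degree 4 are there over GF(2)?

By the necklace-counting formula, N_2(4) = (1/4) Σ_{d|4} μ(4/d)·2^d.
Divisors of 4: 1, 2, 4; μ(4/d) for each: 0, -1, 1.
Σ = − 2^2 + 2^4 = 12.
N = 12/4 = 3.

3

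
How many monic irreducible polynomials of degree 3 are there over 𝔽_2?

2

x^(2^3) − x is the product of all monic irreducibles of degree dividing 3; Möbius inversion gives N = (1/3) Σ μ(3/d)·2^d.
Divisors of 3: 1, 3; μ(3/d) for each: -1, 1.
Σ = − 2^1 + 2^3 = 6.
N = 6/3 = 2.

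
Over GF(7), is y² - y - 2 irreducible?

Write f(y) = y² - y - 2.
Check for roots in GF(7): f(0) = 5; f(1) = 5; f(2) = 0 → root; f(3) = 4; f(4) = 3; f(5) = 4; f(6) = 0 → root.
f(2) = 0, so (y − 2) divides f(y); f is reducible.

No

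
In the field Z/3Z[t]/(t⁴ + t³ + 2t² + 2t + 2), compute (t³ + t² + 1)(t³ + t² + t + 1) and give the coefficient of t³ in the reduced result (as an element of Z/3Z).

Multiply in Z/3Z[t]: (t³ + t² + 1)·(t³ + t² + t + 1) = t⁶ + 2t⁵ + 2t⁴ + 2t² + t + 1.
Reduce using t⁴ ≡ 2t³ + t² + t + 1 (mod t⁴ + t³ + 2t² + 2t + 2).
Reduced: t.

0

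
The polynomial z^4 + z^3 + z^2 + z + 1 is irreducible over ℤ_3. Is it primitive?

No

Write f(z) = z^4 + z^3 + z^2 + z + 1.
|GF(3^4)^×| = 3^4 − 1 = 80. Prime factorization: 80 = 2^4·5.
f is primitive ⇔ z has order 80 in GF(3)[z]/(f), i.e. z^(80/q) ≠ 1 for each prime q | 80.
z^(40) mod f = 1
z^(16) mod f = z.
Since z^(40) = 1, the order of z divides 40 < 80; not primitive.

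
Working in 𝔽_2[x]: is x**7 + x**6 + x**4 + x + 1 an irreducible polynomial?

Yes

Write P(x) = x**7 + x**6 + x**4 + x + 1.
Check for roots in 𝔽_2: P(0) = 1; P(1) = 1.
No roots, so no linear factors.
Monic irreducibles of degree 2 over GF(2): x**2 + x + 1.
None of them divide P (all give nonzero remainder).
Monic irreducibles of degree 3 over GF(2): x**3 + x + 1, x**3 + x**2 + 1.
None of them divide P (all give nonzero remainder).
No irreducible factor of degree ≤ 3 exists, so P is irreducible over GF(2).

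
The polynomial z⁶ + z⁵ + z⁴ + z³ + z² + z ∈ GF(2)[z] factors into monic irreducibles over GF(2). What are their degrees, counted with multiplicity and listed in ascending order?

1, 1, 2, 2

Write h(z) = z⁶ + z⁵ + z⁴ + z³ + z² + z.
Roots in GF(2): h(0) = 0 → root; h(1) = 0 → root.
Linear factors from roots: (z), (z + 1).
Complete factorization: h(z) = (z)·(z + 1)·(z² + z + 1)^2.
Factor degrees with multiplicity: 1 + 1 + 2 + 2 = 6.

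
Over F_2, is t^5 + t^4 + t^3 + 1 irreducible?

No

Write h(t) = t^5 + t^4 + t^3 + 1.
Check for roots in F_2: h(0) = 1; h(1) = 0 → root.
h(1) = 0, so (t − 1) divides h(t); h is reducible.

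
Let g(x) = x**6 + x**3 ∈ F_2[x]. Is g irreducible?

No

Check for roots in F_2: g(0) = 0 → root; g(1) = 0 → root.
g(0) = 0, so (x) divides g(x); g is reducible.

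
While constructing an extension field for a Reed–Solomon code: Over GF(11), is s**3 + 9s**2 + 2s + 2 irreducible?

Write m(s) = s**3 + 9s**2 + 2s + 2.
Check each element of GF(11) for a root: m(0)=2, m(1)=3, m(2)=6, m(3)=6, m(4)=9, m(5)=10, m(6)=4, m(7)=8, m(8)=6, m(9)=4, m(10)=8.
No roots. A degree-3 polynomial over a field with no linear factor is irreducible.

Yes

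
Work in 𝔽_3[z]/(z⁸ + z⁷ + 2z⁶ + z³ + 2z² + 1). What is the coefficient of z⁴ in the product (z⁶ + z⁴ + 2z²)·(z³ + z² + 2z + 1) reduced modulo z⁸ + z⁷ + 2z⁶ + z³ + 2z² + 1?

Multiply in 𝔽_3[z]: (z⁶ + z⁴ + 2z²)·(z³ + z² + 2z + 1) = z⁹ + z⁸ + 2z⁶ + z⁵ + z³ + 2z².
Reduce using z⁸ ≡ 2z⁷ + z⁶ + 2z³ + z² + 2 (mod z⁸ + z⁷ + 2z⁶ + z³ + 2z² + 1).
Reduced: z⁷ + 2z⁶ + z⁵ + 2z⁴ + 2z³ + 2z² + 2z.

2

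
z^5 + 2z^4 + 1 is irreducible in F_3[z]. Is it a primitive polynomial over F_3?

Write f(z) = z^5 + 2z^4 + 1.
|GF(3^5)^×| = 3^5 − 1 = 242. Prime factorization: 242 = 2·11^2.
f is primitive ⇔ z has order 242 in GF(3)[z]/(f), i.e. z^(242/q) ≠ 1 for each prime q | 242.
z^(121) mod f = 2.
z^(22) mod f = 2z^2 + 2z + 1.
None equal 1, so z has full order 242; f is primitive.

Yes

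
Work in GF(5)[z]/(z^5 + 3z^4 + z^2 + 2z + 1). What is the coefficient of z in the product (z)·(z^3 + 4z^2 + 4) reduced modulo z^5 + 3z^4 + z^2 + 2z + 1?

4

Multiply in GF(5)[z]: (z)·(z^3 + 4z^2 + 4) = z^4 + 4z^3 + 4z.
Reduced: z^4 + 4z^3 + 4z.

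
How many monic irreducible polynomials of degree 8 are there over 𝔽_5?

48750

x^(5^8) − x is the product of all monic irreducibles of degree dividing 8; Möbius inversion gives N = (1/8) Σ μ(8/d)·5^d.
Divisors of 8: 1, 2, 4, 8; μ(8/d) for each: 0, 0, -1, 1.
Σ = − 5^4 + 5^8 = 390000.
N = 390000/8 = 48750.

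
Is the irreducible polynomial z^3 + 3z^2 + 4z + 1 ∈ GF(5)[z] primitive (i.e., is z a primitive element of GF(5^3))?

Write f(z) = z^3 + 3z^2 + 4z + 1.
|GF(5^3)^×| = 5^3 − 1 = 124. Prime factorization: 124 = 2^2·31.
f is primitive ⇔ z has order 124 in GF(5)[z]/(f), i.e. z^(124/q) ≠ 1 for each prime q | 124.
z^(62) mod f = 1
z^(4) mod f = z + 3.
Since z^(62) = 1, the order of z divides 62 < 124; not primitive.

No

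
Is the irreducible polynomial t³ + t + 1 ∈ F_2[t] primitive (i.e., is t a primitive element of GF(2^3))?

Yes

Write f(t) = t³ + t + 1.
|GF(2^3)^×| = 2^3 − 1 = 7. Prime factorization: 7 = 7.
f is primitive ⇔ t has order 7 in GF(2)[t]/(f), i.e. t^(7/q) ≠ 1 for each prime q | 7.
t^(1) mod f = t.
None equal 1, so t has full order 7; f is primitive.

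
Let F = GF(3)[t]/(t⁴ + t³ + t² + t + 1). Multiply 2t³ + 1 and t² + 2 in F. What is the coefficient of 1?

1

Multiply in GF(3)[t]: (2t³ + 1)·(t² + 2) = 2t⁵ + t³ + t² + 2.
Reduce using t⁴ ≡ 2t³ + 2t² + 2t + 2 (mod t⁴ + t³ + t² + t + 1).
Reduced: t³ + t² + 1.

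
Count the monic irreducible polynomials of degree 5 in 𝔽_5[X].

624

The number of monic irreducibles of degree 5 over GF(5) is (1/5)·Σ_{d∣5} μ(5/d) 5^d.
Divisors of 5: 1, 5; μ(5/d) for each: -1, 1.
Σ = − 5^1 + 5^5 = 3120.
N = 3120/5 = 624.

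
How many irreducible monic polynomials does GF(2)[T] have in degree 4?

3

Gauss's count: N_{2}(4) = (1/4) Σ_{d|4} μ(4/d)·2^d.
Divisors of 4: 1, 2, 4; μ(4/d) for each: 0, -1, 1.
Σ = − 2^2 + 2^4 = 12.
N = 12/4 = 3.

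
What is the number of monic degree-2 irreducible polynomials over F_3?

3

x^(3^2) − x is the product of all monic irreducibles of degree dividing 2; Möbius inversion gives N = (1/2) Σ μ(2/d)·3^d.
Divisors of 2: 1, 2; μ(2/d) for each: -1, 1.
Σ = − 3^1 + 3^2 = 6.
N = 6/2 = 3.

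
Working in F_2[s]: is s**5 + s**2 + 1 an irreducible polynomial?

Write g(s) = s**5 + s**2 + 1.
Check for roots in F_2: g(0) = 1; g(1) = 1.
No roots, so no linear factors.
Monic irreducibles of degree 2 over GF(2): s**2 + s + 1.
None of them divide g (all give nonzero remainder).
No irreducible factor of degree ≤ 2 exists, so g is irreducible over GF(2).

Yes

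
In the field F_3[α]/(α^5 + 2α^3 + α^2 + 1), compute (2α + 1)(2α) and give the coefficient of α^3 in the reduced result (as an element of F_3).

0

Multiply in F_3[α]: (2α + 1)·(2α) = α^2 + 2α.
Reduced: α^2 + 2α.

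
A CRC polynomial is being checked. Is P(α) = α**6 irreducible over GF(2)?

Check for roots in GF(2): P(0) = 0 → root; P(1) = 1.
P(0) = 0, so (α) divides P(α); P is reducible.

No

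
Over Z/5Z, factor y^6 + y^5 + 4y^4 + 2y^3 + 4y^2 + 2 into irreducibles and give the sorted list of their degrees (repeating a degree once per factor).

Write g(y) = y^6 + y^5 + 4y^4 + 2y^3 + 4y^2 + 2.
Roots in Z/5Z: g(0) = 2; g(1) = 4; g(2) = 4; g(3) = 3; g(4) = 3.
Complete factorization: g(y) = (y^6 + y^5 + 4y^4 + 2y^3 + 4y^2 + 2).
Factor degrees with multiplicity: 6 = 6.

6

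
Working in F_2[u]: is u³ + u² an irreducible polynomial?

Write m(u) = u³ + u².
Check for roots in F_2: m(0) = 0 → root; m(1) = 0 → root.
m(0) = 0, so (u) divides m(u); m is reducible.

No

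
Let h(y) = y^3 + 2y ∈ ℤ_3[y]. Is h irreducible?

Check for roots in ℤ_3: h(0) = 0 → root; h(1) = 0 → root; h(2) = 0 → root.
h(0) = 0, so (y) divides h(y); h is reducible.

No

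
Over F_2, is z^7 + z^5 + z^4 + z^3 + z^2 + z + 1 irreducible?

Yes

Write m(z) = z^7 + z^5 + z^4 + z^3 + z^2 + z + 1.
Check for roots in F_2: m(0) = 1; m(1) = 1.
No roots, so no linear factors.
Monic irreducibles of degree 2 over GF(2): z^2 + z + 1.
None of them divide m (all give nonzero remainder).
Monic irreducibles of degree 3 over GF(2): z^3 + z + 1, z^3 + z^2 + 1.
None of them divide m (all give nonzero remainder).
No irreducible factor of degree ≤ 3 exists, so m is irreducible over GF(2).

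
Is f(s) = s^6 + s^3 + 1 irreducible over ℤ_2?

Check for roots in ℤ_2: f(0) = 1; f(1) = 1.
No roots, so no linear factors.
Monic irreducibles of degree 2 over GF(2): s^2 + s + 1.
None of them divide f (all give nonzero remainder).
Monic irreducibles of degree 3 over GF(2): s^3 + s + 1, s^3 + s^2 + 1.
None of them divide f (all give nonzero remainder).
No irreducible factor of degree ≤ 3 exists, so f is irreducible over GF(2).

Yes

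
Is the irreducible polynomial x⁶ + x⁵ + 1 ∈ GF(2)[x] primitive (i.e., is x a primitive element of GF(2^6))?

Yes

Write f(x) = x⁶ + x⁵ + 1.
|GF(2^6)^×| = 2^6 − 1 = 63. Prime factorization: 63 = 3^2·7.
f is primitive ⇔ x has order 63 in GF(2)[x]/(f), i.e. x^(63/q) ≠ 1 for each prime q | 63.
x^(21) mod f = x⁵ + x⁴ + x³ + 1.
x^(9) mod f = x⁵ + x³ + x² + x + 1.
None equal 1, so x has full order 63; f is primitive.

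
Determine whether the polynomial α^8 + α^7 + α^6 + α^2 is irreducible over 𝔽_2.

No

Write h(α) = α^8 + α^7 + α^6 + α^2.
Check for roots in 𝔽_2: h(0) = 0 → root; h(1) = 0 → root.
h(0) = 0, so (α) divides h(α); h is reducible.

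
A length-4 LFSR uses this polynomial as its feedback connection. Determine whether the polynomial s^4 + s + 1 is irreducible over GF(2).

Write g(s) = s^4 + s + 1.
Check for roots in GF(2): g(0) = 1; g(1) = 1.
No roots, so no linear factors.
Monic irreducibles of degree 2 over GF(2): s^2 + s + 1.
None of them divide g (all give nonzero remainder).
No irreducible factor of degree ≤ 2 exists, so g is irreducible over GF(2).

Yes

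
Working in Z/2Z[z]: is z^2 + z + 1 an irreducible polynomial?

Yes

Write P(z) = z^2 + z + 1.
Check for roots in Z/2Z: P(0) = 1; P(1) = 1.
No roots. A degree-2 polynomial over a field with no linear factor is irreducible.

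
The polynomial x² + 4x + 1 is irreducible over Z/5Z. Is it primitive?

No

Write f(x) = x² + 4x + 1.
|GF(5^2)^×| = 5^2 − 1 = 24. Prime factorization: 24 = 2^3·3.
f is primitive ⇔ x has order 24 in GF(5)[x]/(f), i.e. x^(24/q) ≠ 1 for each prime q | 24.
x^(12) mod f = 1
x^(8) mod f = x + 4.
Since x^(12) = 1, the order of x divides 12 < 24; not primitive.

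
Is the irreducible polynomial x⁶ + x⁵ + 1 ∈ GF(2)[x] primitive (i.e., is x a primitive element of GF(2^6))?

Yes

Write f(x) = x⁶ + x⁵ + 1.
|GF(2^6)^×| = 2^6 − 1 = 63. Prime factorization: 63 = 3^2·7.
f is primitive ⇔ x has order 63 in GF(2)[x]/(f), i.e. x^(63/q) ≠ 1 for each prime q | 63.
x^(21) mod f = x⁵ + x⁴ + x³ + 1.
x^(9) mod f = x⁵ + x³ + x² + x + 1.
None equal 1, so x has full order 63; f is primitive.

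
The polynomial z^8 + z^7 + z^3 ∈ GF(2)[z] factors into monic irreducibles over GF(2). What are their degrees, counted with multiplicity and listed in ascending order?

Write h(z) = z^8 + z^7 + z^3.
Roots in GF(2): h(0) = 0 → root; h(1) = 1.
Linear factors from roots: (z).
Complete factorization: h(z) = (z)^3·(z^2 + z + 1)·(z^3 + z + 1).
Factor degrees with multiplicity: 1 + 1 + 1 + 2 + 3 = 8.

1, 1, 1, 2, 3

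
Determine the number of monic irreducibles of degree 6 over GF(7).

19544

The number of monic irreducibles of degree 6 over GF(7) is (1/6)·Σ_{d∣6} μ(6/d) 7^d.
Divisors of 6: 1, 2, 3, 6; μ(6/d) for each: 1, -1, -1, 1.
Σ = 7^1 − 7^2 − 7^3 + 7^6 = 117264.
N = 117264/6 = 19544.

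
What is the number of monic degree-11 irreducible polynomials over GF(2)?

186

The number of monic irreducibles of degree 11 over GF(2) is (1/11)·Σ_{d∣11} μ(11/d) 2^d.
Divisors of 11: 1, 11; μ(11/d) for each: -1, 1.
Σ = − 2^1 + 2^11 = 2046.
N = 2046/11 = 186.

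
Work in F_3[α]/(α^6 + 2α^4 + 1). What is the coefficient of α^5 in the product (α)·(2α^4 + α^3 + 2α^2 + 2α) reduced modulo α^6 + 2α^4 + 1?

2

Multiply in F_3[α]: (α)·(2α^4 + α^3 + 2α^2 + 2α) = 2α^5 + α^4 + 2α^3 + 2α^2.
Reduced: 2α^5 + α^4 + 2α^3 + 2α^2.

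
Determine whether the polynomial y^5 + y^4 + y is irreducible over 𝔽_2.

No

Write g(y) = y^5 + y^4 + y.
Check for roots in 𝔽_2: g(0) = 0 → root; g(1) = 1.
g(0) = 0, so (y) divides g(y); g is reducible.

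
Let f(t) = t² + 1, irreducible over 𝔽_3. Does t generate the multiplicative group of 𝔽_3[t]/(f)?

No

|GF(3^2)^×| = 3^2 − 1 = 8. Prime factorization: 8 = 2^3.
f is primitive ⇔ t has order 8 in GF(3)[t]/(f), i.e. t^(8/q) ≠ 1 for each prime q | 8.
t^(4) mod f = 1
Since t^(4) = 1, the order of t divides 4 < 8; not primitive.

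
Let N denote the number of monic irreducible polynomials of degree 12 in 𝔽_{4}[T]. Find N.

1397740

The number of monic irreducibles of degree 12 over GF(4) is (1/12)·Σ_{d∣12} μ(12/d) 4^d.
Divisors of 12: 1, 2, 3, 4, 6, 12; μ(12/d) for each: 0, 1, 0, -1, -1, 1.
Σ = 4^2 − 4^4 − 4^6 + 4^12 = 16772880.
N = 16772880/12 = 1397740.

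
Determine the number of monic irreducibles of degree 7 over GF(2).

18

By the necklace-counting formula, N_2(7) = (1/7) Σ_{d|7} μ(7/d)·2^d.
Divisors of 7: 1, 7; μ(7/d) for each: -1, 1.
Σ = − 2^1 + 2^7 = 126.
N = 126/7 = 18.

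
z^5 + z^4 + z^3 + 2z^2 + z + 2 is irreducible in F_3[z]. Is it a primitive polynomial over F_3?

No

Write f(z) = z^5 + z^4 + z^3 + 2z^2 + z + 2.
|GF(3^5)^×| = 3^5 − 1 = 242. Prime factorization: 242 = 2·11^2.
f is primitive ⇔ z has order 242 in GF(3)[z]/(f), i.e. z^(242/q) ≠ 1 for each prime q | 242.
z^(121) mod f = 1
z^(22) mod f = 2z^4 + 2z^3 + 2.
Since z^(121) = 1, the order of z divides 121 < 242; not primitive.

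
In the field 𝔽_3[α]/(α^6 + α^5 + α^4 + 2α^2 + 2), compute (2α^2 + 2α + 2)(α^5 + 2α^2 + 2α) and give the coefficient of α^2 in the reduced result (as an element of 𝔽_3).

Multiply in 𝔽_3[α]: (2α^2 + 2α + 2)·(α^5 + 2α^2 + 2α) = 2α^7 + 2α^6 + 2α^5 + α^4 + 2α^3 + 2α^2 + α.
Reduce using α^6 ≡ 2α^5 + 2α^4 + α^2 + 1 (mod α^6 + α^5 + α^4 + 2α^2 + 2).
Reduced: α^4 + α^3 + 2α^2.

2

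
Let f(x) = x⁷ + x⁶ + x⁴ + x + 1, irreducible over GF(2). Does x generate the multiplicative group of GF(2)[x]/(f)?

Yes

|GF(2^7)^×| = 2^7 − 1 = 127. Prime factorization: 127 = 127.
f is primitive ⇔ x has order 127 in GF(2)[x]/(f), i.e. x^(127/q) ≠ 1 for each prime q | 127.
x^(1) mod f = x.
None equal 1, so x has full order 127; f is primitive.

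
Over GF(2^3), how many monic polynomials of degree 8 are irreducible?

The number of monic irreducibles of degree 8 over GF(8) is (1/8)·Σ_{d∣8} μ(8/d) 8^d.
Divisors of 8: 1, 2, 4, 8; μ(8/d) for each: 0, 0, -1, 1.
Σ = − 8^4 + 8^8 = 16773120.
N = 16773120/8 = 2096640.

2096640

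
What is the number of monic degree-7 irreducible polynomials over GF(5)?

11160

Gauss's count: N_{5}(7) = (1/7) Σ_{d|7} μ(7/d)·5^d.
Divisors of 7: 1, 7; μ(7/d) for each: -1, 1.
Σ = − 5^1 + 5^7 = 78120.
N = 78120/7 = 11160.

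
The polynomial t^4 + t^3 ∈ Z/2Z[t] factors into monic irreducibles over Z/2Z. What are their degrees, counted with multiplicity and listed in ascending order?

Write f(t) = t^4 + t^3.
Roots in Z/2Z: f(0) = 0 → root; f(1) = 0 → root.
Linear factors from roots: (t), (t + 1).
Complete factorization: f(t) = (t + 1)·(t)^3.
Factor degrees with multiplicity: 1 + 1 + 1 + 1 = 4.

1, 1, 1, 1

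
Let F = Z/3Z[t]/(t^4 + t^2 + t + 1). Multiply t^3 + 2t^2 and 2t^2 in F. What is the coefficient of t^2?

0

Multiply in Z/3Z[t]: (t^3 + 2t^2)·(2t^2) = 2t^5 + t^4.
Reduce using t^4 ≡ 2t^2 + 2t + 2 (mod t^4 + t^2 + t + 1).
Reduced: t^3 + 2.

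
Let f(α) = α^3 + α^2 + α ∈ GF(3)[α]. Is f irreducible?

No

Check for roots in GF(3): f(0) = 0 → root; f(1) = 0 → root; f(2) = 2.
f(0) = 0, so (α) divides f(α); f is reducible.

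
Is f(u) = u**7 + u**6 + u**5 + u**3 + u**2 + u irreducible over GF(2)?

No

Check for roots in GF(2): f(0) = 0 → root; f(1) = 0 → root.
f(0) = 0, so (u) divides f(u); f is reducible.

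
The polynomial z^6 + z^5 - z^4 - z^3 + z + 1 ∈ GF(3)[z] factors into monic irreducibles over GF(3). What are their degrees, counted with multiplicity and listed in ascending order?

1, 2, 3

Write h(z) = z^6 + z^5 - z^4 - z^3 + z + 1.
Roots in GF(3): h(0) = 1; h(1) = 2; h(2) = 0 → root.
Linear factors from roots: (z + 1).
Complete factorization: h(z) = (z + 1)·(z^2 - z - 1)·(z^3 + z^2 + z - 1).
Factor degrees with multiplicity: 1 + 2 + 3 = 6.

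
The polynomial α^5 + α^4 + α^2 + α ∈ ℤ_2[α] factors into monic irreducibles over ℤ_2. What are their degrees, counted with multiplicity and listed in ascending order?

Write g(α) = α^5 + α^4 + α^2 + α.
Roots in ℤ_2: g(0) = 0 → root; g(1) = 0 → root.
Linear factors from roots: (α), (α + 1).
Complete factorization: g(α) = (α)·(α + 1)^2·(α^2 + α + 1).
Factor degrees with multiplicity: 1 + 1 + 1 + 2 = 5.

1, 1, 1, 2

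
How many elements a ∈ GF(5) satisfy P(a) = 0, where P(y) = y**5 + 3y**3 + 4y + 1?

Evaluate at each of the 5 elements of GF(5):
P(0) = 1; P(1) = 4; P(2) = 0 → root; P(3) = 2; P(4) = 3.
Roots: {2}.

1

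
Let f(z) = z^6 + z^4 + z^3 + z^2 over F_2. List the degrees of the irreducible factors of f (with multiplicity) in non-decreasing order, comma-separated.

Roots in F_2: f(0) = 0 → root; f(1) = 0 → root.
Linear factors from roots: (z), (z + 1).
Complete factorization: f(z) = (z + 1)·(z)^2·(z^3 + z^2 + 1).
Factor degrees with multiplicity: 1 + 1 + 1 + 3 = 6.

1, 1, 1, 3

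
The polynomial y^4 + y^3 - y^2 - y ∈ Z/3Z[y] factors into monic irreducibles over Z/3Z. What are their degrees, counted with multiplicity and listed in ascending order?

Write f(y) = y^4 + y^3 - y^2 - y.
Roots in Z/3Z: f(0) = 0 → root; f(1) = 0 → root; f(2) = 0 → root.
Linear factors from roots: (y), (y - 1), (y + 1).
Complete factorization: f(y) = (y)·(y - 1)·(y + 1)^2.
Factor degrees with multiplicity: 1 + 1 + 1 + 1 = 4.

1, 1, 1, 1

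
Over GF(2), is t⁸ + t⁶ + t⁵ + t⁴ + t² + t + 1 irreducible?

Write h(t) = t⁸ + t⁶ + t⁵ + t⁴ + t² + t + 1.
Check for roots in GF(2): h(0) = 1; h(1) = 1.
No roots, so no linear factors.
Monic irreducibles of degree 2 over GF(2): t² + t + 1.
None of them divide h (all give nonzero remainder).
Monic irreducibles of degree 3 over GF(2): t³ + t + 1, t³ + t² + 1.
None of them divide h (all give nonzero remainder).
Monic irreducibles of degree 4 over GF(2): t⁴ + t + 1, t⁴ + t³ + 1, t⁴ + t³ + t² + t + 1.
None of them divide h (all give nonzero remainder).
No irreducible factor of degree ≤ 4 exists, so h is irreducible over GF(2).

Yes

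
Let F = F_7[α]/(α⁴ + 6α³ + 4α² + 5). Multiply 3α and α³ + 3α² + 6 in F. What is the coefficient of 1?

6

Multiply in F_7[α]: (3α)·(α³ + 3α² + 6) = 3α⁴ + 2α³ + 4α.
Reduce using α⁴ ≡ α³ + 3α² + 2 (mod α⁴ + 6α³ + 4α² + 5).
Reduced: 5α³ + 2α² + 4α + 6.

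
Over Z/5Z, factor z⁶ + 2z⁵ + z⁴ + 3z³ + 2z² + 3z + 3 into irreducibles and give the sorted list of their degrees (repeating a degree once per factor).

Write h(z) = z⁶ + 2z⁵ + z⁴ + 3z³ + 2z² + 3z + 3.
Roots in Z/5Z: h(0) = 3; h(1) = 0 → root; h(2) = 0 → root; h(3) = 2; h(4) = 4.
Linear factors from roots: (z + 4), (z + 3).
Complete factorization: h(z) = (z + 3)·(z + 4)·(z² + 2)^2.
Factor degrees with multiplicity: 1 + 1 + 2 + 2 = 6.

1, 1, 2, 2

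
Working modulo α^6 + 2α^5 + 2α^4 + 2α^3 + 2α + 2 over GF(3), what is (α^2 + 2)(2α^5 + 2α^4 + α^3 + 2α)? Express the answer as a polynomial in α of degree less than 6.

Multiply in GF(3)[α]: (α^2 + 2)·(2α^5 + 2α^4 + α^3 + 2α) = 2α^7 + 2α^6 + 2α^5 + α^4 + α^3 + α.
Reduce using α^6 ≡ α^5 + α^4 + α^3 + α + 1 (mod α^6 + 2α^5 + 2α^4 + 2α^3 + 2α + 2).
Reduced: 2α^5 + α^4 + 2α^3 + 2α^2 + α + 1.

2α^5 + α^4 + 2α^3 + 2α^2 + α + 1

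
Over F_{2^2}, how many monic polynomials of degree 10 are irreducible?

By the necklace-counting formula, N_4(10) = (1/10) Σ_{d|10} μ(10/d)·4^d.
Divisors of 10: 1, 2, 5, 10; μ(10/d) for each: 1, -1, -1, 1.
Σ = 4^1 − 4^2 − 4^5 + 4^10 = 1047540.
N = 1047540/10 = 104754.

104754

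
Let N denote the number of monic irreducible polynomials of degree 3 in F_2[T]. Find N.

2

x^(2^3) − x is the product of all monic irreducibles of degree dividing 3; Möbius inversion gives N = (1/3) Σ μ(3/d)·2^d.
Divisors of 3: 1, 3; μ(3/d) for each: -1, 1.
Σ = − 2^1 + 2^3 = 6.
N = 6/3 = 2.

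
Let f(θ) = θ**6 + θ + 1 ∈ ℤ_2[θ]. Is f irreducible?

Check for roots in ℤ_2: f(0) = 1; f(1) = 1.
No roots, so no linear factors.
Monic irreducibles of degree 2 over GF(2): θ**2 + θ + 1.
None of them divide f (all give nonzero remainder).
Monic irreducibles of degree 3 over GF(2): θ**3 + θ + 1, θ**3 + θ**2 + 1.
None of them divide f (all give nonzero remainder).
No irreducible factor of degree ≤ 3 exists, so f is irreducible over GF(2).

Yes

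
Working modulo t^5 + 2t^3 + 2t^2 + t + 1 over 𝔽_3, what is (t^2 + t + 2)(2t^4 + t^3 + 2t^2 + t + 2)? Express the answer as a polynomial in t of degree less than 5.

t^3 + 2t^2 + 2t + 1

Multiply in 𝔽_3[t]: (t^2 + t + 2)·(2t^4 + t^3 + 2t^2 + t + 2) = 2t^6 + t^4 + 2t^3 + t^2 + t + 1.
Reduce using t^5 ≡ t^3 + t^2 + 2t + 2 (mod t^5 + 2t^3 + 2t^2 + t + 1).
Reduced: t^3 + 2t^2 + 2t + 1.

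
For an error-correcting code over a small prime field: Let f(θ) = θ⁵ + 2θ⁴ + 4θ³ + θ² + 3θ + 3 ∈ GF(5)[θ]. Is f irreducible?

Check for roots in GF(5): f(0) = 3; f(1) = 4; f(2) = 4; f(3) = 4; f(4) = 3.
No roots, so no linear factors.
Degree-2 irreducible divisors: test the 10 monic irreducibles of degree 2 over GF(5).
None of them divide f (all give nonzero remainder).
No irreducible factor of degree ≤ 2 exists, so f is irreducible over GF(5).

Yes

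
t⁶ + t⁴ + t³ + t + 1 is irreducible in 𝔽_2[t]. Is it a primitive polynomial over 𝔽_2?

Write f(t) = t⁶ + t⁴ + t³ + t + 1.
|GF(2^6)^×| = 2^6 − 1 = 63. Prime factorization: 63 = 3^2·7.
f is primitive ⇔ t has order 63 in GF(2)[t]/(f), i.e. t^(63/q) ≠ 1 for each prime q | 63.
t^(21) mod f = t³ + t² + t.
t^(9) mod f = t⁵ + t⁴ + t² + 1.
None equal 1, so t has full order 63; f is primitive.

Yes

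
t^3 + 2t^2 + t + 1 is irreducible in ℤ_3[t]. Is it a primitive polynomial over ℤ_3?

Yes

Write f(t) = t^3 + 2t^2 + t + 1.
|GF(3^3)^×| = 3^3 − 1 = 26. Prime factorization: 26 = 2·13.
f is primitive ⇔ t has order 26 in GF(3)[t]/(f), i.e. t^(26/q) ≠ 1 for each prime q | 26.
t^(13) mod f = 2.
t^(2) mod f = t^2.
None equal 1, so t has full order 26; f is primitive.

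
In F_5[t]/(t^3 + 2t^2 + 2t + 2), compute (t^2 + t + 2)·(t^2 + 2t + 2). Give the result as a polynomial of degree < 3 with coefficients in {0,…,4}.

Multiply in F_5[t]: (t^2 + t + 2)·(t^2 + 2t + 2) = t^4 + 3t^3 + t^2 + t + 4.
Reduce using t^3 ≡ 3t^2 + 3t + 3 (mod t^3 + 2t^2 + 2t + 2).
Reduced: 2t^2 + 2t + 2.

2t^2 + 2t + 2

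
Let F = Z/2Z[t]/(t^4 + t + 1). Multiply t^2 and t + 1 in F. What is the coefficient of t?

0

Multiply in Z/2Z[t]: (t^2)·(t + 1) = t^3 + t^2.
Reduced: t^3 + t^2.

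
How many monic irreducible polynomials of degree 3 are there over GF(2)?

2

By the necklace-counting formula, N_2(3) = (1/3) Σ_{d|3} μ(3/d)·2^d.
Divisors of 3: 1, 3; μ(3/d) for each: -1, 1.
Σ = − 2^1 + 2^3 = 6.
N = 6/3 = 2.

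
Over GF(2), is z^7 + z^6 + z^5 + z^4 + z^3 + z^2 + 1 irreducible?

Yes

Write P(z) = z^7 + z^6 + z^5 + z^4 + z^3 + z^2 + 1.
Check for roots in GF(2): P(0) = 1; P(1) = 1.
No roots, so no linear factors.
Monic irreducibles of degree 2 over GF(2): z^2 + z + 1.
None of them divide P (all give nonzero remainder).
Monic irreducibles of degree 3 over GF(2): z^3 + z + 1, z^3 + z^2 + 1.
None of them divide P (all give nonzero remainder).
No irreducible factor of degree ≤ 3 exists, so P is irreducible over GF(2).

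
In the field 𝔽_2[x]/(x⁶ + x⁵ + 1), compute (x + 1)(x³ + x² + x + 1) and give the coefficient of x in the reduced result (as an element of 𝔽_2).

Multiply in 𝔽_2[x]: (x + 1)·(x³ + x² + x + 1) = x⁴ + 1.
Reduced: x⁴ + 1.

0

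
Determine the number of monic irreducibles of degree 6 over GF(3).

Gauss's count: N_{3}(6) = (1/6) Σ_{d|6} μ(6/d)·3^d.
Divisors of 6: 1, 2, 3, 6; μ(6/d) for each: 1, -1, -1, 1.
Σ = 3^1 − 3^2 − 3^3 + 3^6 = 696.
N = 696/6 = 116.

116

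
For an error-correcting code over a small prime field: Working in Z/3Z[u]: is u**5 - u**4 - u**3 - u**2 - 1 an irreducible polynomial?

No

Write m(u) = u**5 - u**4 - u**3 - u**2 - 1.
Check for roots in Z/3Z: m(0) = 2; m(1) = 0 → root; m(2) = 0 → root.
m(1) = 0, so (u − 1) divides m(u); m is reducible.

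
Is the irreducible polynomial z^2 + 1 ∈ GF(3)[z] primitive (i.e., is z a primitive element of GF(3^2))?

No

Write f(z) = z^2 + 1.
|GF(3^2)^×| = 3^2 − 1 = 8. Prime factorization: 8 = 2^3.
f is primitive ⇔ z has order 8 in GF(3)[z]/(f), i.e. z^(8/q) ≠ 1 for each prime q | 8.
z^(4) mod f = 1
Since z^(4) = 1, the order of z divides 4 < 8; not primitive.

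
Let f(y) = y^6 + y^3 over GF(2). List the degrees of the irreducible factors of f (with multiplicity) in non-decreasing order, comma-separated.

1, 1, 1, 1, 2

Roots in GF(2): f(0) = 0 → root; f(1) = 0 → root.
Linear factors from roots: (y), (y + 1).
Complete factorization: f(y) = (y + 1)·(y)^3·(y^2 + y + 1).
Factor degrees with multiplicity: 1 + 1 + 1 + 1 + 2 = 6.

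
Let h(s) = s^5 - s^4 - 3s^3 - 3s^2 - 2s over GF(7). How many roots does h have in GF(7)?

Evaluate at each of the 7 elements of GF(7):
h(0) = 0 → root; h(1) = 6; h(2) = 4; h(3) = 6; h(4) = 2; h(5) = 3; h(6) = 0 → root.
Roots: {0, 6}.

2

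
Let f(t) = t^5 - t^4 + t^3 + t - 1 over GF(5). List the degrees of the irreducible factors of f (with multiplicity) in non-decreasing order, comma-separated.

1, 1, 3

Roots in GF(5): f(0) = 4; f(1) = 1; f(2) = 0 → root; f(3) = 1; f(4) = 0 → root.
Linear factors from roots: (t - 2), (t + 1).
Complete factorization: f(t) = (t + 1)·(t - 2)·(t^3 - 2t - 2).
Factor degrees with multiplicity: 1 + 1 + 3 = 5.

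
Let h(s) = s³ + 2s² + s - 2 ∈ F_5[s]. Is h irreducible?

Yes

Check for roots in F_5: h(0) = 3; h(1) = 2; h(2) = 1; h(3) = 1; h(4) = 3.
No roots. A degree-3 polynomial over a field with no linear factor is irreducible.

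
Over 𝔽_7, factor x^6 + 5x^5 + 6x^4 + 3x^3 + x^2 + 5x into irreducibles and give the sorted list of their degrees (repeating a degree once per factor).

1, 1, 4

Write f(x) = x^6 + 5x^5 + 6x^4 + 3x^3 + x^2 + 5x.
Linear factors from roots: (x), (x + 6).
Complete factorization: f(x) = (x)·(x + 6)·(x^4 + 6x^3 + 5x^2 + x + 2).
Factor degrees with multiplicity: 1 + 1 + 4 = 6.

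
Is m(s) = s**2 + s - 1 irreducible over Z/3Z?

Check for roots in Z/3Z: m(0) = 2; m(1) = 1; m(2) = 2.
No roots. A degree-2 polynomial over a field with no linear factor is irreducible.

Yes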